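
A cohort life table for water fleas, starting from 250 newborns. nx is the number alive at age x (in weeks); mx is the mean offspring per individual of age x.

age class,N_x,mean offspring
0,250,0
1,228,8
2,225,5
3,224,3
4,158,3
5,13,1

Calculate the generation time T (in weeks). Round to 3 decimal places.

1.960

lx = nx/n0 = nx/250: 1, 0.912, 0.9, 0.896, 0.632, 0.052
lx·mx: 0, 7.296, 4.5, 2.688, 1.896, 0.052 → R0 = 16.432
x·lx·mx: 0, 7.296, 9, 8.064, 7.584, 0.26 → Σ = 32.204
T = 32.204 / 16.432 = 1.959834… → 1.960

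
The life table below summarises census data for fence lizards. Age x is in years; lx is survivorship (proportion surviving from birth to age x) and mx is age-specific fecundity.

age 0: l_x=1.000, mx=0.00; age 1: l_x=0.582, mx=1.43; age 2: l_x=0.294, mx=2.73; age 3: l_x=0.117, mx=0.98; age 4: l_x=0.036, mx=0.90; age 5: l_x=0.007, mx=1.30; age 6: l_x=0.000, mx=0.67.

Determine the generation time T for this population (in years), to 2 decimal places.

1.65

lx·mx: 0, 0.83226, 0.80262, 0.11466, 0.0324, 0.0091, 0 → R0 = 1.79104
x·lx·mx: 0, 0.83226, 1.60524, 0.34398, 0.1296, 0.0455, 0 → Σ = 2.95658
T = 2.95658 / 1.79104 = 1.650762… → 1.65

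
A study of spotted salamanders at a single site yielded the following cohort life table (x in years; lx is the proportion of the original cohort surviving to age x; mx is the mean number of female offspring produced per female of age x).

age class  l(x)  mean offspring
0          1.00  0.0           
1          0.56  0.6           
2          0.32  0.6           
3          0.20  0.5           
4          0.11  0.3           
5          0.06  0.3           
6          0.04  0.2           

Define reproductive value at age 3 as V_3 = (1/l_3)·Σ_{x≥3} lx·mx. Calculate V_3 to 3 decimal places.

lx·mx for x ≥ 3: 0.1, 0.033, 0.018, 0.008 → sum = 0.159
V_3 = 0.159 / l_3 = 0.159 / 0.2 = 0.795 → 0.795

0.795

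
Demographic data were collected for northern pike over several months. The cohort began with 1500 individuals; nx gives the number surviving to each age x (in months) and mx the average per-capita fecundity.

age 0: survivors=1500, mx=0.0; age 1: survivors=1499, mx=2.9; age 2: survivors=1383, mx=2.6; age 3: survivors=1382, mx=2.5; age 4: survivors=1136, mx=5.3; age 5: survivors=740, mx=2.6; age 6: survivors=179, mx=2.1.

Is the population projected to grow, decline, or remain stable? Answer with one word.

lx = nx/n0 = nx/1500: 1, 0.99933…, 0.922, 0.92133…, 0.75733…, 0.49333…, 0.11933…
R0 = Σ lx·mx = 0 + 2.898067… + 2.3972 + 2.303333… + 4.013867… + 1.282667… + 0.2506… = 13.145733…
R0 > 1, so the population is growing.

growing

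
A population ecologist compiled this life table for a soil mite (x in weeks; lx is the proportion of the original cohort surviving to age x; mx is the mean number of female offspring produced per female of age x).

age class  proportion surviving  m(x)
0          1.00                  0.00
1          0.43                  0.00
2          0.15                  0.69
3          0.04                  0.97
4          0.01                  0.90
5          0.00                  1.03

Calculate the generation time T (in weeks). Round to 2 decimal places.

lx·mx: 0, 0, 0.1035, 0.0388, 0.009, 0 → R0 = 0.1513
x·lx·mx: 0, 0, 0.207, 0.1164, 0.036, 0 → Σ = 0.3594
T = 0.3594 / 0.1513 = 2.375413… → 2.38

2.38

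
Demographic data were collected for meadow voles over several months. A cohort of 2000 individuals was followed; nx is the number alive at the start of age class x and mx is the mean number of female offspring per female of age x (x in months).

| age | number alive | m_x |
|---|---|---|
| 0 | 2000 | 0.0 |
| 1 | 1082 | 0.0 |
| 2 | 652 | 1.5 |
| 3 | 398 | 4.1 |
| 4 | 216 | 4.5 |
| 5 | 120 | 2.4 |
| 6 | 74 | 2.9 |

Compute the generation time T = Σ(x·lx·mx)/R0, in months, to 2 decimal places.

3.30

lx = nx/n0 = nx/2000: 1, 0.541, 0.326, 0.199, 0.108, 0.06, 0.037
lx·mx: 0, 0, 0.489, 0.8159, 0.486, 0.144, 0.1073 → R0 = 2.0422
x·lx·mx: 0, 0, 0.978, 2.4477, 1.944, 0.72, 0.6438 → Σ = 6.7335
T = 6.7335 / 2.0422 = 3.29718… → 3.30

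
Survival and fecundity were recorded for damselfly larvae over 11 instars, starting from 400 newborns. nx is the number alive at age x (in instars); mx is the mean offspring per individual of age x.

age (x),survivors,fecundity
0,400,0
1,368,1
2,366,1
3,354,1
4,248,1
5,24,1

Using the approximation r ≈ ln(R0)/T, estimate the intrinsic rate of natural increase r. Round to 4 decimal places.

0.5083

lx = nx/n0 = nx/400: 1, 0.92, 0.915, 0.885, 0.62, 0.06
R0 = Σ lx·mx = 0 + 0.92 + 0.915 + 0.885 + 0.62 + 0.06 = 3.4
Σ x·lx·mx = 8.185; T = 8.185/3.4 = 2.40735…
r ≈ ln(R0)/T = ln(3.4)/2.40735… = 0.508349… → 0.5083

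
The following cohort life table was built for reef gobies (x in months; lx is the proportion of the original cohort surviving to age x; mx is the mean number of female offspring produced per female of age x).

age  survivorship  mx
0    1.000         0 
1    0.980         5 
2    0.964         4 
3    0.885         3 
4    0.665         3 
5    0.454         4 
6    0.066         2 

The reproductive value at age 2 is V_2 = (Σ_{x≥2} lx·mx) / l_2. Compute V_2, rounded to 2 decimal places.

lx·mx for x ≥ 2: 3.856, 2.655, 1.995, 1.816, 0.132 → sum = 10.454
V_2 = 10.454 / l_2 = 10.454 / 0.964 = 10.844398… → 10.84

10.84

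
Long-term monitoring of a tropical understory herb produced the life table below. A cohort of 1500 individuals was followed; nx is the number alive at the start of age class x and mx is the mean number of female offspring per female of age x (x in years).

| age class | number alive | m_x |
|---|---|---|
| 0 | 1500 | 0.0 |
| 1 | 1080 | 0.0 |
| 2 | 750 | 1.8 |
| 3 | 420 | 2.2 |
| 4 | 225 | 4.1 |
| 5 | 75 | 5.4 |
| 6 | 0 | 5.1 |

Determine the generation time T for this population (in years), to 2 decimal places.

lx = nx/n0 = nx/1500: 1, 0.72, 0.5, 0.28, 0.15, 0.05, 0
lx·mx: 0, 0, 0.9, 0.616, 0.615, 0.27, 0 → R0 = 2.401
x·lx·mx: 0, 0, 1.8, 1.848, 2.46, 1.35, 0 → Σ = 7.458
T = 7.458 / 2.401 = 3.106206… → 3.11

3.11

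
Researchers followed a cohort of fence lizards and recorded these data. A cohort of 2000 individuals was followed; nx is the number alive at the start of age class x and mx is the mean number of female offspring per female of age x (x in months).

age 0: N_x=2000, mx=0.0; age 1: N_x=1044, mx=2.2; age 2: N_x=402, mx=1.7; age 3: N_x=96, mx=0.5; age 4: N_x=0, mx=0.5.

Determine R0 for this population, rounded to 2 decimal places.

lx = nx/n0 = nx/2000: 1, 0.522, 0.201, 0.048, 0
lx·mx by age: 0, 1.1484, 0.3417, 0.024, 0
R0 = Σ lx·mx = 1.5141 → 1.51

1.51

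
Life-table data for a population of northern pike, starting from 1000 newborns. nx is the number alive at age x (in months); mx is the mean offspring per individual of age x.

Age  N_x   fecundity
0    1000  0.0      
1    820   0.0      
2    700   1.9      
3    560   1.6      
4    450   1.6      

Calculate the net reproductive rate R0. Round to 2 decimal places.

2.95

lx = nx/n0 = nx/1000: 1, 0.82, 0.7, 0.56, 0.45
lx·mx by age: 0, 0, 1.33, 0.896, 0.72
R0 = Σ lx·mx = 2.946 → 2.95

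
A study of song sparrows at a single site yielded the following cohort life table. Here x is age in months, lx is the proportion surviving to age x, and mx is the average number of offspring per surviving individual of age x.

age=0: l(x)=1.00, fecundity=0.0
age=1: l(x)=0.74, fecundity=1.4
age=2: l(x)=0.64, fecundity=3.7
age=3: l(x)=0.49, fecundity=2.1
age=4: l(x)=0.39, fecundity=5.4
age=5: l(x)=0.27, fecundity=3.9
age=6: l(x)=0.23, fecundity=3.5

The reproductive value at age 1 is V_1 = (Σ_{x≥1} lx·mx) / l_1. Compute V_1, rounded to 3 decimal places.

lx·mx for x ≥ 1: 1.036, 2.368, 1.029, 2.106, 1.053, 0.805 → sum = 8.397
V_1 = 8.397 / l_1 = 8.397 / 0.74 = 11.347297… → 11.347

11.347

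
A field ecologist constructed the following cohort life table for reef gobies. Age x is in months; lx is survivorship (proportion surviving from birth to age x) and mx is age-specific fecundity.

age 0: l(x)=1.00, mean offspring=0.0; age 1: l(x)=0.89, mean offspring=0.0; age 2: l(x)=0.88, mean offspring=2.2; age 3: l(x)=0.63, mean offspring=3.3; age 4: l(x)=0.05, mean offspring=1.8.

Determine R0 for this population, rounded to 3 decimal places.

lx·mx by age: 0, 0, 1.936, 2.079, 0.09
R0 = Σ lx·mx = 4.105 → 4.105

4.105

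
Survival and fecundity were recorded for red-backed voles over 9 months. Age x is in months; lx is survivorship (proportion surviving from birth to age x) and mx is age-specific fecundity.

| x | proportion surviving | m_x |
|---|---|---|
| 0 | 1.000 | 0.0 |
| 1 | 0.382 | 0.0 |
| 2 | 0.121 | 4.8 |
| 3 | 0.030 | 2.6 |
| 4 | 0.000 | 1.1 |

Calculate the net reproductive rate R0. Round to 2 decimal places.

0.66

lx·mx by age: 0, 0, 0.5808, 0.078, 0
R0 = Σ lx·mx = 0.6588 → 0.66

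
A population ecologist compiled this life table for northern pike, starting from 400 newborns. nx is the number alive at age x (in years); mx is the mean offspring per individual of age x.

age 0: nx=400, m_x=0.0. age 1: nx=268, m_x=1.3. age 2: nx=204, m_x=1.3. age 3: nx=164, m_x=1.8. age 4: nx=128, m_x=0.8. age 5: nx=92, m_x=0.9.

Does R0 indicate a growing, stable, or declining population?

growing

lx = nx/n0 = nx/400: 1, 0.67, 0.51, 0.41, 0.32, 0.23
R0 = Σ lx·mx = 0 + 0.871 + 0.663 + 0.738 + 0.256 + 0.207 = 2.735
R0 > 1, so the population is growing.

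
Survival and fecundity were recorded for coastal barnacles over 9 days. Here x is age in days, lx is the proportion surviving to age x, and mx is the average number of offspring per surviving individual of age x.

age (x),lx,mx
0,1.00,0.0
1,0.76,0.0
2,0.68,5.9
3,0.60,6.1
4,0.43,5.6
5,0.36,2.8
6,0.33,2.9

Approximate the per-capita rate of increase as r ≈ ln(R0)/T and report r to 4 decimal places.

R0 = Σ lx·mx = 0 + 0 + 4.012 + 3.66 + 2.408 + 1.008 + 0.957 = 12.045
Σ x·lx·mx = 39.418; T = 39.418/12.045 = 3.27256…
r ≈ ln(R0)/T = ln(12.045)/3.27256… = 0.760459… → 0.7605

0.7605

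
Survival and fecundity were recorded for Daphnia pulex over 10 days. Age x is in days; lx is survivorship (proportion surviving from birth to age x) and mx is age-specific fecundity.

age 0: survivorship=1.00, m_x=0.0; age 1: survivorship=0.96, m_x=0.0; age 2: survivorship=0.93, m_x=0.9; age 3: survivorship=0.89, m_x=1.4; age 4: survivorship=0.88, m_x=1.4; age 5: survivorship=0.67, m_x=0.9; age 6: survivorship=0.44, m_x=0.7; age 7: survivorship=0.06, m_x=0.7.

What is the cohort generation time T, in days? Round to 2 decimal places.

lx·mx: 0, 0, 0.837, 1.246, 1.232, 0.603, 0.308, 0.042 → R0 = 4.268
x·lx·mx: 0, 0, 1.674, 3.738, 4.928, 3.015, 1.848, 0.294 → Σ = 15.497
T = 15.497 / 4.268 = 3.630975… → 3.63

3.63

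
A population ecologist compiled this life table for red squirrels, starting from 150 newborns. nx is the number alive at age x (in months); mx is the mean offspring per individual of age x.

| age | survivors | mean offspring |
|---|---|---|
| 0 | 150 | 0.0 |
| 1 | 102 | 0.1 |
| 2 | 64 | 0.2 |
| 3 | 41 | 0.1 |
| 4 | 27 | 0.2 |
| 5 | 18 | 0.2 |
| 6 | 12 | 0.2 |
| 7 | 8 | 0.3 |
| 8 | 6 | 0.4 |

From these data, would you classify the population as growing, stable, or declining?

declining

lx = nx/n0 = nx/150: 1, 0.68, 0.42667…, 0.27333…, 0.18, 0.12, 0.08, 0.05333…, 0.04
R0 = Σ lx·mx = 0 + 0.068 + 0.085333… + 0.027333… + 0.036 + 0.024 + 0.016 + 0.016… + 0.016 = 0.288667…
R0 < 1, so the population is declining.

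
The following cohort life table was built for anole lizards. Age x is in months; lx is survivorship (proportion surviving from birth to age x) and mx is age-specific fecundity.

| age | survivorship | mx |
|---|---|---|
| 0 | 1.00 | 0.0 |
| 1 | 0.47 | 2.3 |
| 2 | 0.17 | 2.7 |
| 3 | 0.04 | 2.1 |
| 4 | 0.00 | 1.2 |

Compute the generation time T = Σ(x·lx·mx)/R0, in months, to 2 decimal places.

lx·mx: 0, 1.081, 0.459, 0.084, 0 → R0 = 1.624
x·lx·mx: 0, 1.081, 0.918, 0.252, 0 → Σ = 2.251
T = 2.251 / 1.624 = 1.386084… → 1.39

1.39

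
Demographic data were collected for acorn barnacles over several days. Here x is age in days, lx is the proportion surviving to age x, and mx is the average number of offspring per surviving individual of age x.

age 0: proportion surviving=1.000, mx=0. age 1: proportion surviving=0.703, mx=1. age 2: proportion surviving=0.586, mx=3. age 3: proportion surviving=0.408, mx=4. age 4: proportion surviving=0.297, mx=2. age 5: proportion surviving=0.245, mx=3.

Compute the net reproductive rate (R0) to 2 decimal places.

lx·mx by age: 0, 0.703, 1.758, 1.632, 0.594, 0.735
R0 = Σ lx·mx = 5.422 → 5.42

5.42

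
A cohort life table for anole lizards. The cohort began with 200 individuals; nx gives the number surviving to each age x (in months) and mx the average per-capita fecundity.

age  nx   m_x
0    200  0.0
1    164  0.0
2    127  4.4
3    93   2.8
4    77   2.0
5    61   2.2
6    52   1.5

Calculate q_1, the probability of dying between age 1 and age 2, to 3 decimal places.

0.226

lx = nx/n0 = nx/200: 1, 0.82, 0.635, 0.465, 0.385, 0.305, 0.26
q_1 = (l_1 − l_2) / l_1 = (0.82 − 0.635) / 0.82
     = 0.185 / 0.82 = 0.22561… → 0.226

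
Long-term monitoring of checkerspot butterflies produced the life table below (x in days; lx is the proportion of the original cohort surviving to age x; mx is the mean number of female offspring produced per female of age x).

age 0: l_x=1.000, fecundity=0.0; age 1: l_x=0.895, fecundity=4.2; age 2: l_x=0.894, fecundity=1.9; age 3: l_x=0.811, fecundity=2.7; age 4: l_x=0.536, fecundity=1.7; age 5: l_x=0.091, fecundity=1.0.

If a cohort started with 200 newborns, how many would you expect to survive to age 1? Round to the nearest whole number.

Expected survivors = N0 · l_1 = 200 × 0.895 = 179 → 179

179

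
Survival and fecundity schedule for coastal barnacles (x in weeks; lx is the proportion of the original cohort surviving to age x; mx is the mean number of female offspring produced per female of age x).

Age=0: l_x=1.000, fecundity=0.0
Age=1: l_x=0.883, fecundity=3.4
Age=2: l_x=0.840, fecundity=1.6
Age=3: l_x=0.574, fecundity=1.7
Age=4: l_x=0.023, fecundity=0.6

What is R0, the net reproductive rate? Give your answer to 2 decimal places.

5.34

lx·mx by age: 0, 3.0022, 1.344, 0.9758, 0.0138
R0 = Σ lx·mx = 5.3358 → 5.34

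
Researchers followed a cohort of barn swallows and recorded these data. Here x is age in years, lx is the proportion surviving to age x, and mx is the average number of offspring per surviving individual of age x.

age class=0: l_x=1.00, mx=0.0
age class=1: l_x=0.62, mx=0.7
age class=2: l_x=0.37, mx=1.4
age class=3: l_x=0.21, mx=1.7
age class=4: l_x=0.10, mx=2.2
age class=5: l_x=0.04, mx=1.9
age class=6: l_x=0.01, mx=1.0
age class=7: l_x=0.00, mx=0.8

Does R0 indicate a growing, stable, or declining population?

R0 = Σ lx·mx = 0 + 0.434 + 0.518 + 0.357 + 0.22 + 0.076 + 0.01 + 0 = 1.615
R0 > 1, so the population is growing.

growing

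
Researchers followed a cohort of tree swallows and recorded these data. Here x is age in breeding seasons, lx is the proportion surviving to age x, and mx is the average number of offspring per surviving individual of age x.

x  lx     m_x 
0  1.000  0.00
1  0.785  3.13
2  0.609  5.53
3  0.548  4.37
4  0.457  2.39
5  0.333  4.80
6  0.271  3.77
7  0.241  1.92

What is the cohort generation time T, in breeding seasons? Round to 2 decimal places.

3.07

lx·mx: 0, 2.45705, 3.36777, 2.39476, 1.09223, 1.5984, 1.02167, 0.46272 → R0 = 12.3946
x·lx·mx: 0, 2.45705, 6.73554, 7.18428, 4.36892, 7.992, 6.13002, 3.23904 → Σ = 38.10685
T = 38.10685 / 12.3946 = 3.074472… → 3.07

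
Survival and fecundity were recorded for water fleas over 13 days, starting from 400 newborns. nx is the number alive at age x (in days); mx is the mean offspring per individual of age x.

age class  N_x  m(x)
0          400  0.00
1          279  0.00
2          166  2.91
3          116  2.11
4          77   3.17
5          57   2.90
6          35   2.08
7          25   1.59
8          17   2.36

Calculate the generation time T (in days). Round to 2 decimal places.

3.52

lx = nx/n0 = nx/400: 1, 0.6975, 0.415, 0.29, 0.1925, 0.1425, 0.0875, 0.0625, 0.0425
lx·mx: 0, 0, 1.20765, 0.6119, 0.610225, 0.41325, 0.182, 0.099375, 0.1003 → R0 = 3.2247
x·lx·mx: 0, 0, 2.4153, 1.8357, 2.4409, 2.06625, 1.092, 0.695625, 0.8024 → Σ = 11.348175
T = 11.348175 / 3.2247 = 3.519141… → 3.52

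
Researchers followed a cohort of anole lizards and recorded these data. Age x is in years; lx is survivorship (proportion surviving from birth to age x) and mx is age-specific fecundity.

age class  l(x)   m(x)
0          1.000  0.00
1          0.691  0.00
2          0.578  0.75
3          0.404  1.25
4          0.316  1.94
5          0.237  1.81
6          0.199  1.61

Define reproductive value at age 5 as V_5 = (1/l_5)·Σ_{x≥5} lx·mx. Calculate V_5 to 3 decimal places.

lx·mx for x ≥ 5: 0.42897, 0.32039 → sum = 0.74936
V_5 = 0.74936 / l_5 = 0.74936 / 0.237 = 3.161857… → 3.162

3.162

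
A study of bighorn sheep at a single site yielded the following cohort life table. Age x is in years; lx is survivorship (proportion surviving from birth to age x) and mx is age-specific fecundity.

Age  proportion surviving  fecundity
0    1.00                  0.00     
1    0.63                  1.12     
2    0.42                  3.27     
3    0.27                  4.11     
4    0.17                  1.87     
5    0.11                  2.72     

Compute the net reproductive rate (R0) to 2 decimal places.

3.81

lx·mx by age: 0, 0.7056, 1.3734, 1.1097, 0.3179, 0.2992
R0 = Σ lx·mx = 3.8058 → 3.81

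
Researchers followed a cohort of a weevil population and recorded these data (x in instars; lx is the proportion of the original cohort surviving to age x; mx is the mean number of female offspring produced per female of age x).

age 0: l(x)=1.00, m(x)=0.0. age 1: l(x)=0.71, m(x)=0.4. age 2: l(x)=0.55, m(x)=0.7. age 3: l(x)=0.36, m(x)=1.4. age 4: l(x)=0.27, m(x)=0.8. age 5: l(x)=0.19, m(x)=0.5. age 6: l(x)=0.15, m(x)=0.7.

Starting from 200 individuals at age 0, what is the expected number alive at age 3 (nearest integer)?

72

Expected survivors = N0 · l_3 = 200 × 0.36 = 72 → 72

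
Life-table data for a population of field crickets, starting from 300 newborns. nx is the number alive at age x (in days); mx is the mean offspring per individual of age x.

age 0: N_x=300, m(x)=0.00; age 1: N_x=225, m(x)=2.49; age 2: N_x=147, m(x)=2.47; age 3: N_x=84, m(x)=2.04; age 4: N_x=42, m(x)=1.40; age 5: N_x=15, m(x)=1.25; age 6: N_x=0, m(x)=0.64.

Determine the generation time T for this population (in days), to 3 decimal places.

1.817

lx = nx/n0 = nx/300: 1, 0.75, 0.49, 0.28, 0.14, 0.05, 0
lx·mx: 0, 1.8675, 1.2103, 0.5712, 0.196, 0.0625, 0 → R0 = 3.9075
x·lx·mx: 0, 1.8675, 2.4206, 1.7136, 0.784, 0.3125, 0 → Σ = 7.0982
T = 7.0982 / 3.9075 = 1.816558… → 1.817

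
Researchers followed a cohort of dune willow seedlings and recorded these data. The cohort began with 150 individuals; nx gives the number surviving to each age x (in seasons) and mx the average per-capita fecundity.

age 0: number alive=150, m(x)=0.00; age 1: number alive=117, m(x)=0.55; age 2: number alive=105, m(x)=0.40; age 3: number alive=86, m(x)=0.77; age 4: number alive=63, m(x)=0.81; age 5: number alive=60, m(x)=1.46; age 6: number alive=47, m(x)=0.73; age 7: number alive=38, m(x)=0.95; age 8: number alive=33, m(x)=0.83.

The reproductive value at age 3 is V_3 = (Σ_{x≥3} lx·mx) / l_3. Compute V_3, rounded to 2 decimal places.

3.52

lx = nx/n0 = nx/150: 1, 0.78, 0.7, 0.57333…, 0.42, 0.4, 0.31333…, 0.25333…, 0.22
lx·mx for x ≥ 3: 0.441467…, 0.3402, 0.584, 0.228733…, 0.240667…, 0.1826 → sum = 2.017667…
V_3 = 2.017667… / l_3 = 2.017667… / 0.573333… = 3.519186… → 3.52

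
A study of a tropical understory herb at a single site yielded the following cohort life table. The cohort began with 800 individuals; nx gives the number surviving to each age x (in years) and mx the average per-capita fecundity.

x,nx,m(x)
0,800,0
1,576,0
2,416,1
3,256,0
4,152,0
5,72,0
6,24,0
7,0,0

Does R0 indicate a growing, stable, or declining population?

declining

lx = nx/n0 = nx/800: 1, 0.72, 0.52, 0.32, 0.19, 0.09, 0.03, 0
R0 = Σ lx·mx = 0 + 0 + 0.52 + 0 + 0 + 0 + 0 + 0 = 0.52
R0 < 1, so the population is declining.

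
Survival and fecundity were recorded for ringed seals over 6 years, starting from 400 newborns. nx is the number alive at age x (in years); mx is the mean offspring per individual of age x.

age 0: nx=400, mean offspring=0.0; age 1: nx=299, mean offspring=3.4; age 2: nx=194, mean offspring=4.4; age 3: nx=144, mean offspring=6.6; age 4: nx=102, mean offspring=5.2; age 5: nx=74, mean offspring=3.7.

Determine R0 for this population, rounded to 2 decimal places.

lx = nx/n0 = nx/400: 1, 0.7475, 0.485, 0.36, 0.255, 0.185
lx·mx by age: 0, 2.5415, 2.134, 2.376, 1.326, 0.6845
R0 = Σ lx·mx = 9.062 → 9.06

9.06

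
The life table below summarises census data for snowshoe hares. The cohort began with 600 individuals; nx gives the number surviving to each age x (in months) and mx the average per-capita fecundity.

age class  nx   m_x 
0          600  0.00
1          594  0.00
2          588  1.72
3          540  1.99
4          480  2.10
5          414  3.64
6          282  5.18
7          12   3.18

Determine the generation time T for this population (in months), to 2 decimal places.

lx = nx/n0 = nx/600: 1, 0.99, 0.98, 0.9, 0.8, 0.69, 0.47, 0.02
lx·mx: 0, 0, 1.6856, 1.791, 1.68, 2.5116, 2.4346, 0.0636 → R0 = 10.1664
x·lx·mx: 0, 0, 3.3712, 5.373, 6.72, 12.558, 14.6076, 0.4452 → Σ = 43.075
T = 43.075 / 10.1664 = 4.236996… → 4.24

4.24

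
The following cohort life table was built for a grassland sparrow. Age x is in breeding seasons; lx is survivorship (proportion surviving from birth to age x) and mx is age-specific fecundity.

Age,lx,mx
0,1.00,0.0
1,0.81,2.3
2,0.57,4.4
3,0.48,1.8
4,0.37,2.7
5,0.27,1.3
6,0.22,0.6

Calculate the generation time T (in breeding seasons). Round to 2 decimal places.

lx·mx: 0, 1.863, 2.508, 0.864, 0.999, 0.351, 0.132 → R0 = 6.717
x·lx·mx: 0, 1.863, 5.016, 2.592, 3.996, 1.755, 0.792 → Σ = 16.014
T = 16.014 / 6.717 = 2.3841… → 2.38

2.38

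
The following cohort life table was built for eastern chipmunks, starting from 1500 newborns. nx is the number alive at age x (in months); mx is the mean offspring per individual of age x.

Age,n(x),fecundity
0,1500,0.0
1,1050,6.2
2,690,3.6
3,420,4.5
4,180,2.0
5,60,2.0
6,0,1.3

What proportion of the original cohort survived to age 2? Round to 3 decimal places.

l_2 = n_2/n_0 = 690/1500 = 0.46 → 0.460

0.460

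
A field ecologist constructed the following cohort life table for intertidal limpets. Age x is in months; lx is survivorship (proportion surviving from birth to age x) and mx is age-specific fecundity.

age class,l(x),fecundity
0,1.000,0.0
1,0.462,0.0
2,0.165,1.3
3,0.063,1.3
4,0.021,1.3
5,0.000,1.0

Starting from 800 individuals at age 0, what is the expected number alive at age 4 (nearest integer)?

17

Expected survivors = N0 · l_4 = 800 × 0.021 = 16.8 → 17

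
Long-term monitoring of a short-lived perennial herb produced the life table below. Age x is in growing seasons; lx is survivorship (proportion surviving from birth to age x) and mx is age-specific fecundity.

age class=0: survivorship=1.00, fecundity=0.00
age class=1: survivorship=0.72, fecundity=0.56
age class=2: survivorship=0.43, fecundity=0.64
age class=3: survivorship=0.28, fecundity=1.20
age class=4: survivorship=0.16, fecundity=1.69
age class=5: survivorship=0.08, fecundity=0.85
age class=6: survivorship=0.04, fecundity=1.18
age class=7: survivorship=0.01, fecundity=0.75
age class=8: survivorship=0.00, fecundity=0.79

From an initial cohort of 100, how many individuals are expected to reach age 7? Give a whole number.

Expected survivors = N0 · l_7 = 100 × 0.01 = 1 → 1

1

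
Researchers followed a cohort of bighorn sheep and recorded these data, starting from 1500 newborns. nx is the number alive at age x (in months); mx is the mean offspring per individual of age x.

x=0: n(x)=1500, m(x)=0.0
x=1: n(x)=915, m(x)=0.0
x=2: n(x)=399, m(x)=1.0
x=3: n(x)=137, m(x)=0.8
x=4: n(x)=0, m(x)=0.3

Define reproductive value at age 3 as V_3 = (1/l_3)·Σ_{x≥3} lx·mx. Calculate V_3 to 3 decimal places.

0.800

lx = nx/n0 = nx/1500: 1, 0.61, 0.266, 0.09133…, 0
lx·mx for x ≥ 3: 0.073067…, 0 → sum = 0.073067…
V_3 = 0.073067… / l_3 = 0.073067… / 0.091333… = 0.8… → 0.800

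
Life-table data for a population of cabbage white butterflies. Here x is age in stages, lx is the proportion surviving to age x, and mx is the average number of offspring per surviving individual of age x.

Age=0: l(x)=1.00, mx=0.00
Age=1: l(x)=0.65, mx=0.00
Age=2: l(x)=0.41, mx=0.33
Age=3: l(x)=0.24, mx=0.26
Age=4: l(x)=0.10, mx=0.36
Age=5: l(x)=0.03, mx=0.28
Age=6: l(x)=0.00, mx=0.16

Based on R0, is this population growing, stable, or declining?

declining

R0 = Σ lx·mx = 0 + 0 + 0.1353 + 0.0624 + 0.036 + 0.0084 + 0 = 0.2421
R0 < 1, so the population is declining.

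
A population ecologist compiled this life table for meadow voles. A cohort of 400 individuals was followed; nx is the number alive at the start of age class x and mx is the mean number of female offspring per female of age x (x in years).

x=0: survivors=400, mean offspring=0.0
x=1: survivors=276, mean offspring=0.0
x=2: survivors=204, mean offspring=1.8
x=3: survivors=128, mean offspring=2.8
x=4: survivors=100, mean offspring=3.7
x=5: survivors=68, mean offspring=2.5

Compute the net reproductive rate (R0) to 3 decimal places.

3.164

lx = nx/n0 = nx/400: 1, 0.69, 0.51, 0.32, 0.25, 0.17
lx·mx by age: 0, 0, 0.918, 0.896, 0.925, 0.425
R0 = Σ lx·mx = 3.164 → 3.164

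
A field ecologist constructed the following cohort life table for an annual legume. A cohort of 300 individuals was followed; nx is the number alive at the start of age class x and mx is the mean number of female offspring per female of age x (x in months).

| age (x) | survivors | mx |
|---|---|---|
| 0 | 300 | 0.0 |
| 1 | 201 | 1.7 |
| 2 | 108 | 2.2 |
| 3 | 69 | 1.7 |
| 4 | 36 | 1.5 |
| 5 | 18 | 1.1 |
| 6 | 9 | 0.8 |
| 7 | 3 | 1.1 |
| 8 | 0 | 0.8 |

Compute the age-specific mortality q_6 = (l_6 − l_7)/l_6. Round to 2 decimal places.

0.67

lx = nx/n0 = nx/300: 1, 0.67, 0.36, 0.23, 0.12, 0.06, 0.03, 0.01, 0
q_6 = (l_6 − l_7) / l_6 = (0.03 − 0.01) / 0.03
     = 0.02 / 0.03 = 0.666667… → 0.67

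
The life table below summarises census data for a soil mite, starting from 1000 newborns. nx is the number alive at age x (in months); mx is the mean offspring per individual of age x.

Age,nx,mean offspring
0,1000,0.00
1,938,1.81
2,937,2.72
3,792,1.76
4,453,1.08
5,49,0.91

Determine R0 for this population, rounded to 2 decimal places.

lx = nx/n0 = nx/1000: 1, 0.938, 0.937, 0.792, 0.453, 0.049
lx·mx by age: 0, 1.69778, 2.54864, 1.39392, 0.48924, 0.04459
R0 = Σ lx·mx = 6.17417 → 6.17

6.17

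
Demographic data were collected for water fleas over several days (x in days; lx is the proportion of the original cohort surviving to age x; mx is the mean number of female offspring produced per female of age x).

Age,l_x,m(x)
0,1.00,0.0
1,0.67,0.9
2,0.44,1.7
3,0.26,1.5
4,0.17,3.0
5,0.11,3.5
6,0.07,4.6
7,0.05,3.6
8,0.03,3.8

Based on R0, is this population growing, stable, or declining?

growing

R0 = Σ lx·mx = 0 + 0.603 + 0.748 + 0.39 + 0.51 + 0.385 + 0.322 + 0.18 + 0.114 = 3.252
R0 > 1, so the population is growing.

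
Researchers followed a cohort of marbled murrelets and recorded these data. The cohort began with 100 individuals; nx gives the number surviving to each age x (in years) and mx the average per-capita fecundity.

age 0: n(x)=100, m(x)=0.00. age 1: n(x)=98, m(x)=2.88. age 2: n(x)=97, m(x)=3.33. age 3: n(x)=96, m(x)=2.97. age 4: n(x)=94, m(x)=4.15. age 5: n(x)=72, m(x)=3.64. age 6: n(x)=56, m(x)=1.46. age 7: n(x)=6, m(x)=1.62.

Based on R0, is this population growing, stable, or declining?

growing

lx = nx/n0 = nx/100: 1, 0.98, 0.97, 0.96, 0.94, 0.72, 0.56, 0.06
R0 = Σ lx·mx = 0 + 2.8224 + 3.2301 + 2.8512 + 3.901 + 2.6208 + 0.8176 + 0.0972 = 16.3403
R0 > 1, so the population is growing.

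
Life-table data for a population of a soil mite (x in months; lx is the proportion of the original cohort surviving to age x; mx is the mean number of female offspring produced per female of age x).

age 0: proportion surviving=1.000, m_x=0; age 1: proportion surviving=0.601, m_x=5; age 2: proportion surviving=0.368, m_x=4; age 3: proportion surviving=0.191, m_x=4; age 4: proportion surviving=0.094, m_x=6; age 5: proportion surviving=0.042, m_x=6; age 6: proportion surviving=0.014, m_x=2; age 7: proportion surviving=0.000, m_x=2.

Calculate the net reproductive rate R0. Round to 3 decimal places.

lx·mx by age: 0, 3.005, 1.472, 0.764, 0.564, 0.252, 0.028, 0
R0 = Σ lx·mx = 6.085 → 6.085

6.085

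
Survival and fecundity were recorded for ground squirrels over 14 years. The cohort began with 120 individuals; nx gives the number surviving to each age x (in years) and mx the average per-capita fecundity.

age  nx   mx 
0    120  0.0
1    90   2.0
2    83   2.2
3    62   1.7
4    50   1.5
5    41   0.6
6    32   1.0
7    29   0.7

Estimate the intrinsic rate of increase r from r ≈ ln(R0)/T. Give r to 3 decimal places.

lx = nx/n0 = nx/120: 1, 0.75, 0.69167…, 0.51667…, 0.41667…, 0.34167…, 0.26667…, 0.24167…
R0 = Σ lx·mx = 0 + 1.5 + 1.52167… + 0.87833… + 0.625… + 0.205… + 0.26667… + 0.16917… = 5.165833…
Σ x·lx·mx = 13.4875…; T = 13.4875…/5.165833… = 2.6109…
r ≈ ln(R0)/T = ln(5.165833…)/2.6109… = 0.62893… → 0.629

0.629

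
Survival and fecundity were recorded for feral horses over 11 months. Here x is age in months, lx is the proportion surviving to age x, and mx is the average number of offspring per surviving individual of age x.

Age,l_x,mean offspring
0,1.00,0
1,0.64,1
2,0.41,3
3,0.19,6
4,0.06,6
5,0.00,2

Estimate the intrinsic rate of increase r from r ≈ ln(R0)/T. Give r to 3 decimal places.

0.514

R0 = Σ lx·mx = 0 + 0.64 + 1.23 + 1.14 + 0.36 + 0 = 3.37
Σ x·lx·mx = 7.96; T = 7.96/3.37 = 2.36202…
r ≈ ln(R0)/T = ln(3.37)/2.36202… = 0.51435… → 0.514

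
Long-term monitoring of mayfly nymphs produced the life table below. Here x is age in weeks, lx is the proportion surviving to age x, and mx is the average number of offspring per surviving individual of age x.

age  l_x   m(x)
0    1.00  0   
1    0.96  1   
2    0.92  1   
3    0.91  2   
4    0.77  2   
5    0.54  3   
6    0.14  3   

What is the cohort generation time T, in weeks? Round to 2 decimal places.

3.44

lx·mx: 0, 0.96, 0.92, 1.82, 1.54, 1.62, 0.42 → R0 = 7.28
x·lx·mx: 0, 0.96, 1.84, 5.46, 6.16, 8.1, 2.52 → Σ = 25.04
T = 25.04 / 7.28 = 3.43956… → 3.44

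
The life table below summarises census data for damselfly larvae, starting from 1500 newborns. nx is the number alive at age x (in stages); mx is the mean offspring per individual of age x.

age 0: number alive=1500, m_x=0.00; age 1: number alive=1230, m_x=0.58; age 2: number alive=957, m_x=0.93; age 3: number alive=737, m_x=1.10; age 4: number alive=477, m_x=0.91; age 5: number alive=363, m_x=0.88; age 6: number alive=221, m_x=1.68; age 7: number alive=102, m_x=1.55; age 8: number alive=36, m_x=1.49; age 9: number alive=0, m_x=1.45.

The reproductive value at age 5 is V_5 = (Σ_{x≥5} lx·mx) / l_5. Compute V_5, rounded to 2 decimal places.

2.49

lx = nx/n0 = nx/1500: 1, 0.82, 0.638, 0.49133…, 0.318, 0.242, 0.14733…, 0.068, 0.024, 0
lx·mx for x ≥ 5: 0.21296, 0.24752…, 0.1054, 0.03576, 0 → sum = 0.60164…
V_5 = 0.60164… / l_5 = 0.60164… / 0.242 = 2.486116… → 2.49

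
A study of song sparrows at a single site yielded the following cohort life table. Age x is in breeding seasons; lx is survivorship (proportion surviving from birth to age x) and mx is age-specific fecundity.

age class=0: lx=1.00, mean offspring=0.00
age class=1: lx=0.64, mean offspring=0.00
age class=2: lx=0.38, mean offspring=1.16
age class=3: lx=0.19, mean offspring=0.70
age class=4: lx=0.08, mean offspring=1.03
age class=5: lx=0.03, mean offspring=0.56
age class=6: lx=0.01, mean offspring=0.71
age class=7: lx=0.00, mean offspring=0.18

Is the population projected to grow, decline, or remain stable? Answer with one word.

R0 = Σ lx·mx = 0 + 0 + 0.4408 + 0.133 + 0.0824 + 0.0168 + 0.0071 + 0 = 0.6801
R0 < 1, so the population is declining.

declining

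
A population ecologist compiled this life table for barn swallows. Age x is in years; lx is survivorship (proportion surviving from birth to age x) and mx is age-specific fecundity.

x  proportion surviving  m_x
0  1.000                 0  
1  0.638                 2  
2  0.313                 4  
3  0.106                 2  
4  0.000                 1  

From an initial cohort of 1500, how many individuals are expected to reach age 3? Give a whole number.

159

Expected survivors = N0 · l_3 = 1500 × 0.106 = 159 → 159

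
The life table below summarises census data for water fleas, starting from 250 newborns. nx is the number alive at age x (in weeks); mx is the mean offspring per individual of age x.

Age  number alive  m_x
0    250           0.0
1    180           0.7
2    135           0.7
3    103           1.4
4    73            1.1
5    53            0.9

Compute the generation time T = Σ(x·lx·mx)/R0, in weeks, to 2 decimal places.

2.65

lx = nx/n0 = nx/250: 1, 0.72, 0.54, 0.412, 0.292, 0.212
lx·mx: 0, 0.504, 0.378, 0.5768, 0.3212, 0.1908 → R0 = 1.9708
x·lx·mx: 0, 0.504, 0.756, 1.7304, 1.2848, 0.954 → Σ = 5.2292
T = 5.2292 / 1.9708 = 2.653339… → 2.65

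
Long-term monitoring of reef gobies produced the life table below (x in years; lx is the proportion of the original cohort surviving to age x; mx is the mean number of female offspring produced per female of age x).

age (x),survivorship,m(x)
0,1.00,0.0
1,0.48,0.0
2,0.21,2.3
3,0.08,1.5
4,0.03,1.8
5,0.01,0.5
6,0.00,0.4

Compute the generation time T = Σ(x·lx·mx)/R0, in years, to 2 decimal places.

2.37

lx·mx: 0, 0, 0.483, 0.12, 0.054, 0.005, 0 → R0 = 0.662
x·lx·mx: 0, 0, 0.966, 0.36, 0.216, 0.025, 0 → Σ = 1.567
T = 1.567 / 0.662 = 2.367069… → 2.37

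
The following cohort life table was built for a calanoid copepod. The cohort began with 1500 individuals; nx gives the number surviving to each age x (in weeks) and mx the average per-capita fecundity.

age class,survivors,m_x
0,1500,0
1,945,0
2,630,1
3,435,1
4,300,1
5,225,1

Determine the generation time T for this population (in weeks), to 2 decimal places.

3.08

lx = nx/n0 = nx/1500: 1, 0.63, 0.42, 0.29, 0.2, 0.15
lx·mx: 0, 0, 0.42, 0.29, 0.2, 0.15 → R0 = 1.06
x·lx·mx: 0, 0, 0.84, 0.87, 0.8, 0.75 → Σ = 3.26
T = 3.26 / 1.06 = 3.075472… → 3.08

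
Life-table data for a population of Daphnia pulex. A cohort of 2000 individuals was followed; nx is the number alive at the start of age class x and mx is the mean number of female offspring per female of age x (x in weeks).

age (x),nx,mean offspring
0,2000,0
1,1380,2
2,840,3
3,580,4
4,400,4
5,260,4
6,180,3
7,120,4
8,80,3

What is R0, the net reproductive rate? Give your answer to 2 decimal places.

5.75

lx = nx/n0 = nx/2000: 1, 0.69, 0.42, 0.29, 0.2, 0.13, 0.09, 0.06, 0.04
lx·mx by age: 0, 1.38, 1.26, 1.16, 0.8, 0.52, 0.27, 0.24, 0.12
R0 = Σ lx·mx = 5.75 → 5.75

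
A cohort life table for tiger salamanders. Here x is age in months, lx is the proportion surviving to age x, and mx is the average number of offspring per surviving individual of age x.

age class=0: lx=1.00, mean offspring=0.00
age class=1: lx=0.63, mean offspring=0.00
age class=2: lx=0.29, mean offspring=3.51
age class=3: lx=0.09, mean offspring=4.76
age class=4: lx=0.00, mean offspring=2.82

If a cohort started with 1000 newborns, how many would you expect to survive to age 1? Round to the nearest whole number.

630

Expected survivors = N0 · l_1 = 1000 × 0.63 = 630 → 630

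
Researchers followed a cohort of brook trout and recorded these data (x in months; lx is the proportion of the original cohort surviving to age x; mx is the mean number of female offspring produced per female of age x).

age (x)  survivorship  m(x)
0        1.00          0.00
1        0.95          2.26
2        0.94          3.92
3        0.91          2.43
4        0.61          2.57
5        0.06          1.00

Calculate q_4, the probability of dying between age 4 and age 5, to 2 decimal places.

q_4 = (l_4 − l_5) / l_4 = (0.61 − 0.06) / 0.61
     = 0.55 / 0.61 = 0.901639… → 0.90

0.90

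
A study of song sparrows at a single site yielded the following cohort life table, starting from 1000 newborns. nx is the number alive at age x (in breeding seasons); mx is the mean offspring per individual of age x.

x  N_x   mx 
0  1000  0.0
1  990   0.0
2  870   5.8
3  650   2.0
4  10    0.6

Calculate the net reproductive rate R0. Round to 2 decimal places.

lx = nx/n0 = nx/1000: 1, 0.99, 0.87, 0.65, 0.01
lx·mx by age: 0, 0, 5.046, 1.3, 0.006
R0 = Σ lx·mx = 6.352 → 6.35

6.35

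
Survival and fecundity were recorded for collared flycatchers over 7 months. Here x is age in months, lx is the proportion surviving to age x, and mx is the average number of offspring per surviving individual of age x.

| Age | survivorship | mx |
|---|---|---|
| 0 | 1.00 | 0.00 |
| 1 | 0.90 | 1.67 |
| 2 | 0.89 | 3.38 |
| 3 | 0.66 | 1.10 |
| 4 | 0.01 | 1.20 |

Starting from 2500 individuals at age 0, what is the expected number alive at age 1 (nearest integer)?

2250

Expected survivors = N0 · l_1 = 2500 × 0.90 = 2250 → 2250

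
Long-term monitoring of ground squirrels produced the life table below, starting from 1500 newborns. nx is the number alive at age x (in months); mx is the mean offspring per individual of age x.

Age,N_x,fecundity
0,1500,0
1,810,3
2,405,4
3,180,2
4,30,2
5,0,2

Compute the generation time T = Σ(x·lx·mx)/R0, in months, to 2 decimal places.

1.56

lx = nx/n0 = nx/1500: 1, 0.54, 0.27, 0.12, 0.02, 0
lx·mx: 0, 1.62, 1.08, 0.24, 0.04, 0 → R0 = 2.98
x·lx·mx: 0, 1.62, 2.16, 0.72, 0.16, 0 → Σ = 4.66
T = 4.66 / 2.98 = 1.563758… → 1.56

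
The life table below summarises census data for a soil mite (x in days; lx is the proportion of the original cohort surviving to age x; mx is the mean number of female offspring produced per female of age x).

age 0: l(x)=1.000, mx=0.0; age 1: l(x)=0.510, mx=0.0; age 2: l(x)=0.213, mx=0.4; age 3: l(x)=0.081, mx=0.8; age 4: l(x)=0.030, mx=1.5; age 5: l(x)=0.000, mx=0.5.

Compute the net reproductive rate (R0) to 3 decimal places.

0.195

lx·mx by age: 0, 0, 0.0852, 0.0648, 0.045, 0
R0 = Σ lx·mx = 0.195 → 0.195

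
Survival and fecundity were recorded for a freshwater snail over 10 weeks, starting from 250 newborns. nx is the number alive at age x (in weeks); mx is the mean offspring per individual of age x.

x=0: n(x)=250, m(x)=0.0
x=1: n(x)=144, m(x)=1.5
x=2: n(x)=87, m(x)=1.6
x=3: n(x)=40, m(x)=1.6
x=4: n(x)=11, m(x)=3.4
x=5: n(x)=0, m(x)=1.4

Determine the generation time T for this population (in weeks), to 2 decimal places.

1.83

lx = nx/n0 = nx/250: 1, 0.576, 0.348, 0.16, 0.044, 0
lx·mx: 0, 0.864, 0.5568, 0.256, 0.1496, 0 → R0 = 1.8264
x·lx·mx: 0, 0.864, 1.1136, 0.768, 0.5984, 0 → Σ = 3.344
T = 3.344 / 1.8264 = 1.830924… → 1.83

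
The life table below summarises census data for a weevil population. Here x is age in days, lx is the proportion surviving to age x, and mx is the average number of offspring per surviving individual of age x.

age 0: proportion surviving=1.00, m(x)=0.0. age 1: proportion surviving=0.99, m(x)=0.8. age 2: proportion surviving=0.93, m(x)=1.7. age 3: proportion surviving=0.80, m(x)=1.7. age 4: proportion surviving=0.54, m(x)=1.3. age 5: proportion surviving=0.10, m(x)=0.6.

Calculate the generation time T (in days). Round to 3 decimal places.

2.479

lx·mx: 0, 0.792, 1.581, 1.36, 0.702, 0.06 → R0 = 4.495
x·lx·mx: 0, 0.792, 3.162, 4.08, 2.808, 0.3 → Σ = 11.142
T = 11.142 / 4.495 = 2.478754… → 2.479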